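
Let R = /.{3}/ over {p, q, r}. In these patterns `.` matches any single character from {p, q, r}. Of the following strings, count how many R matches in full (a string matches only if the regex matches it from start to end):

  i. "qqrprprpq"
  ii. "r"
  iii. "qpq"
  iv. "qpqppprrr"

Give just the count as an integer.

1

i → no match
ii → no match
iii → match
iv → no match
Total matched: 1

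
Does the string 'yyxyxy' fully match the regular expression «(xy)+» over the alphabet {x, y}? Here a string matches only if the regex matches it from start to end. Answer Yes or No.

Every match must start with 'xy', but 'yyxyxy' does not.

No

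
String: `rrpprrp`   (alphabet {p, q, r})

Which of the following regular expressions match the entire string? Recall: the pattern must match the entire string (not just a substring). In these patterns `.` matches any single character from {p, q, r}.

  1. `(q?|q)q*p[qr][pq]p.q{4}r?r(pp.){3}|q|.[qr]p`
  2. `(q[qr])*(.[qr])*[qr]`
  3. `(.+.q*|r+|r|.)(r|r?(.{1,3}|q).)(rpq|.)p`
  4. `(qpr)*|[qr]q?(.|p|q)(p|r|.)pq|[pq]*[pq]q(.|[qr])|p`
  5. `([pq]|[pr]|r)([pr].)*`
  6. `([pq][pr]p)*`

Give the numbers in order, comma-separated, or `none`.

1 → no match
2 → no match
3 → match
4 → no match
5 → match
6 → no match

3, 5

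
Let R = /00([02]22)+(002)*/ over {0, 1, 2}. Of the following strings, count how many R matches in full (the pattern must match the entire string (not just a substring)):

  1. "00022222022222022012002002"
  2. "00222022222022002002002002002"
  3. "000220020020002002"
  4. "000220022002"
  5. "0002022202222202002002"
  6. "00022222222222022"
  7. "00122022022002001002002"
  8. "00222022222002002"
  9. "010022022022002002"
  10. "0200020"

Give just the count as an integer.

3

1 → no match
2 → match
3 → no match
4. "000220022002" → no match
5 → no match
6 → match
7 → no match
8 → match
9 → no match — must start with "00"
10. "0200020" → no match — must start with "00"
Total matched: 3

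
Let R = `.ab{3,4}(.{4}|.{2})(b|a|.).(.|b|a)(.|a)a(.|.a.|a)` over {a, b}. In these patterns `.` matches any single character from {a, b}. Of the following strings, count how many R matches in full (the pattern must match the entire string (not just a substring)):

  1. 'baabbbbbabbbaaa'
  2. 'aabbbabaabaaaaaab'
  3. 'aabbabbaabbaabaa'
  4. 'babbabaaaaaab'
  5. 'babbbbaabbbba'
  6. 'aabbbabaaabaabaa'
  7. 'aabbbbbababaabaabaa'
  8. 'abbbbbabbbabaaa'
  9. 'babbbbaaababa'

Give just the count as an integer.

1 → no match
2 → match
3 → no match
4 → no match
5 → no match
6 → no match
7 → no match
8 → no match
9 → no match
Total matched: 1

1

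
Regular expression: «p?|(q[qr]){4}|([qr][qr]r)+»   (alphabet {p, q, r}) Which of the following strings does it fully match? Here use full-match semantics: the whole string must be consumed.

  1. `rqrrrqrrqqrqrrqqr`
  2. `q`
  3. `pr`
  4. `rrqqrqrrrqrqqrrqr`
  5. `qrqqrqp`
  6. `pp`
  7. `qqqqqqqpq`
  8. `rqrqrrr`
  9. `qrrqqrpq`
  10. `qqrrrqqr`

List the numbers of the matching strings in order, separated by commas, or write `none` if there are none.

1 → no match
2 → no match
3 → no match
4 → no match
5 → no match
6 → no match
7 → no match
8 → no match
9 → no match
10 → no match

none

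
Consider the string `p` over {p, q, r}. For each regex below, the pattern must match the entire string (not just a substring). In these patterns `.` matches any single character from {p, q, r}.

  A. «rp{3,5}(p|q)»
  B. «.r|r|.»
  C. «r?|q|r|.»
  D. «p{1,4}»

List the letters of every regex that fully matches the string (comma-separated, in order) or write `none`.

A → no match — must start with `rp`
B → match
C → match
D → match

B, C, D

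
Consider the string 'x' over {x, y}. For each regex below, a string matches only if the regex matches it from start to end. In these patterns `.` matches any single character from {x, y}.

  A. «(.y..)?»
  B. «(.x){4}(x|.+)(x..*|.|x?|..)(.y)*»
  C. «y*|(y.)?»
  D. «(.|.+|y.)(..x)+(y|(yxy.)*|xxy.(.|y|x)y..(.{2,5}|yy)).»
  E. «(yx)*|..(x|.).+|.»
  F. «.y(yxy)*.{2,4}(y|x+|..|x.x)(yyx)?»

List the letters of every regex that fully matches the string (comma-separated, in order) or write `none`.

E

A → no match
B → no match
C → no match
D → no match
E → match
F → no match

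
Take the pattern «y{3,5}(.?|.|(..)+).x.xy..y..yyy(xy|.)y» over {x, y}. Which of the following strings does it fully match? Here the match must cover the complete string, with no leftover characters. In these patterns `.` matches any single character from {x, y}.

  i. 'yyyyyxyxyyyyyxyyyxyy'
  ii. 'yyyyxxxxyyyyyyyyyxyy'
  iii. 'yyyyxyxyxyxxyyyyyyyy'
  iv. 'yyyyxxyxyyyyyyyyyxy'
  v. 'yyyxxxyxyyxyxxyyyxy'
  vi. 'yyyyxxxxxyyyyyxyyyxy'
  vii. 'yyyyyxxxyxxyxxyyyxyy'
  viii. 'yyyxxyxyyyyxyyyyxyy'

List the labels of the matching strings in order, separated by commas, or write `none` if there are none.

i → match
ii → match
iii → match
iv → match
v → match
vi → match
vii → match
viii → match

i, ii, iii, iv, v, vi, vii, viii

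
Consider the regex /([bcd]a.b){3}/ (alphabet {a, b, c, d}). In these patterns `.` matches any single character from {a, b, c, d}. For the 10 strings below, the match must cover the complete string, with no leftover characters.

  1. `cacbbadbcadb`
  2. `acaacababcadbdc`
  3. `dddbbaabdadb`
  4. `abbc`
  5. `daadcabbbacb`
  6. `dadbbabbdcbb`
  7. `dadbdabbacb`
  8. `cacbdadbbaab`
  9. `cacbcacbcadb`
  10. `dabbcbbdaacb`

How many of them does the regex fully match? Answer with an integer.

1. `cacbbadbcadb` → match
2 → no match — must end with `b`
3. `dddbbaabdadb` → no match
4. `abbc` → no match — must end with `b`
5. `daadcabbbacb` → no match
6. `dadbbabbdcbb` → no match
7. `dadbdabbacb` → no match
8. `cacbdadbbaab` → match
9. `cacbcacbcadb` → match
10. `dabbcbbdaacb` → no match
Total matched: 3

3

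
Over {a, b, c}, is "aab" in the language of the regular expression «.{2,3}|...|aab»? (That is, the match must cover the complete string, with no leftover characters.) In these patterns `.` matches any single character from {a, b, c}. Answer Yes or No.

Yes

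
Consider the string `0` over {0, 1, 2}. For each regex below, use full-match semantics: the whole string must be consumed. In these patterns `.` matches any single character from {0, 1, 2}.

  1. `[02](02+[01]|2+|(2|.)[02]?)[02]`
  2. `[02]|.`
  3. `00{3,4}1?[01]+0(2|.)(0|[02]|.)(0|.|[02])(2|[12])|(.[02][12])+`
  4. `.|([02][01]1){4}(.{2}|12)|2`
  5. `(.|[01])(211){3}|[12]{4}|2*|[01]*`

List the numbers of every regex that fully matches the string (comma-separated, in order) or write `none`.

2, 4, 5

1 → no match
2 → match
3 → no match
4 → match
5 → match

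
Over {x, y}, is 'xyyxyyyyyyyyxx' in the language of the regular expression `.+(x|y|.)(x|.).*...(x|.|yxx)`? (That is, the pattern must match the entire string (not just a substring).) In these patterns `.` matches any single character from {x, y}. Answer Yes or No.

Yes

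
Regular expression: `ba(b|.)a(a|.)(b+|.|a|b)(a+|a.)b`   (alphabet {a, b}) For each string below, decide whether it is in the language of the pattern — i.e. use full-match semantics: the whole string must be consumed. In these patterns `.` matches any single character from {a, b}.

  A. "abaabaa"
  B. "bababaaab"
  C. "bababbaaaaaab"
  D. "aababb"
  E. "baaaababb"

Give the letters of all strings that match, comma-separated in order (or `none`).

A. "abaabaa" → no match — must start with "ba"
B. "bababaaab" → match
C → match
D. "aababb" → no match — must start with "ba"
E. "baaaababb" → match

B, C, E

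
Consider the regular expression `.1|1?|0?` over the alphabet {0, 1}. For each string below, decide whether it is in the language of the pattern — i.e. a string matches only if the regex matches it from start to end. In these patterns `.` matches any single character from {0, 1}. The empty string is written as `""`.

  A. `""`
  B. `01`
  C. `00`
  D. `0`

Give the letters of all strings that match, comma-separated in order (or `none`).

A → match
B → match
C → no match
D → match

A, B, D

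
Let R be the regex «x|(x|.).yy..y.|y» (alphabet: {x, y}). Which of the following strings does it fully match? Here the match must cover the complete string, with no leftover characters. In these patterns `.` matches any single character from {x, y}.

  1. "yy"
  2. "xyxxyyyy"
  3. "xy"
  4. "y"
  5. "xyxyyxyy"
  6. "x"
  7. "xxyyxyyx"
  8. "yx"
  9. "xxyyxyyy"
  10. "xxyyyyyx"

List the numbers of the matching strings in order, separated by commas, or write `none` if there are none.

4, 6, 7, 9, 10

1 → no match
2 → no match
3 → no match
4 → match
5 → no match
6 → match
7 → match
8 → no match
9 → match
10 → match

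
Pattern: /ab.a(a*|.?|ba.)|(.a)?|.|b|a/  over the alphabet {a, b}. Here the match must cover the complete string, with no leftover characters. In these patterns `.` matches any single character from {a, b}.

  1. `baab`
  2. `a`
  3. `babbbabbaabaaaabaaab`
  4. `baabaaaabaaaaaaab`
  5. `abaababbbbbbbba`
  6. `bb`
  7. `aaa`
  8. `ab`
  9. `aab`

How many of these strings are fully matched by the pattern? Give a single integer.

1 → no match
2 → match
3 → no match
4 → no match
5 → no match
6 → no match
7 → no match
8 → no match
9 → no match
Total matched: 1

1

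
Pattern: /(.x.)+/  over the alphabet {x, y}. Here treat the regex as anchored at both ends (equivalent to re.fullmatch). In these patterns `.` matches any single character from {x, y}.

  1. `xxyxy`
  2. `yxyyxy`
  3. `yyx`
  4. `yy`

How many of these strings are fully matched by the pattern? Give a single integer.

1

1 → no match
2 → match
3 → no match
4 → no match
Total matched: 1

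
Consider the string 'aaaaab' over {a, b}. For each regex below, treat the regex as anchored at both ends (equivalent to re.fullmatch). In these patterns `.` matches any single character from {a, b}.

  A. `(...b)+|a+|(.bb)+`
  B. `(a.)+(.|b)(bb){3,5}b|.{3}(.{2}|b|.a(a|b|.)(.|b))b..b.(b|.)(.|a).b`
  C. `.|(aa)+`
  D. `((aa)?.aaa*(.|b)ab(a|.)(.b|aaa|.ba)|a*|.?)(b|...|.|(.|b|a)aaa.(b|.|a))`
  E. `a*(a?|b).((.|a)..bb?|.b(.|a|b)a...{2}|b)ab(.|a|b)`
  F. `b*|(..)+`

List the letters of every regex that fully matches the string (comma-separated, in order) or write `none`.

D, F

A → no match
B → no match
C → no match
D → match
E → no match
F → match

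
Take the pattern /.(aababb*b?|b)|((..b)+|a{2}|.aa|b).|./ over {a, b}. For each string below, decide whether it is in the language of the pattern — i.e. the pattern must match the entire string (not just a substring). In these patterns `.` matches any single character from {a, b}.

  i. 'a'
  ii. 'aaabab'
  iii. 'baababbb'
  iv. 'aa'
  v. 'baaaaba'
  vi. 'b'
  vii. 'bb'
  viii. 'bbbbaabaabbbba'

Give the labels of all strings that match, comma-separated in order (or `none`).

i, ii, iii, vi, vii

i → match
ii → match
iii → match
iv → no match
v → no match
vi → match
vii → match
viii → no match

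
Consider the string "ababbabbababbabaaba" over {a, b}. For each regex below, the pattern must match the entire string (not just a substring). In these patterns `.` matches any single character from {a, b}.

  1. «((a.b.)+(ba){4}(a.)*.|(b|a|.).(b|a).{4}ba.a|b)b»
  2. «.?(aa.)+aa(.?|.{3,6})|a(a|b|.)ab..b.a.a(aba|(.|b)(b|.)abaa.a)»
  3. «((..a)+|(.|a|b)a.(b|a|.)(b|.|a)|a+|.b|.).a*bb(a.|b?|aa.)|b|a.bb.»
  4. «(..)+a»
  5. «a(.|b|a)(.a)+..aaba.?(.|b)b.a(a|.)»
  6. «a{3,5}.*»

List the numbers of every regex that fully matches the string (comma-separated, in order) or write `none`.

1 → no match — must end with "b"
2 → match
3 → no match
4 → match
5 → no match
6 → no match

2, 4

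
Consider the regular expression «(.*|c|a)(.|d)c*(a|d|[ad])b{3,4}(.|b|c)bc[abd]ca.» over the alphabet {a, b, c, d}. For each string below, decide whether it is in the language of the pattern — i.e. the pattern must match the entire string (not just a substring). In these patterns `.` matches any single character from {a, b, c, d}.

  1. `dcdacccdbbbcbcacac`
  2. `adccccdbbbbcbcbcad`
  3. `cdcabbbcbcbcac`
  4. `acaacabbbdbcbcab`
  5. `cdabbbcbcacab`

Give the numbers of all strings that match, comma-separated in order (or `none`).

1 → match
2 → match
3 → match
4 → match
5 → match

1, 2, 3, 4, 5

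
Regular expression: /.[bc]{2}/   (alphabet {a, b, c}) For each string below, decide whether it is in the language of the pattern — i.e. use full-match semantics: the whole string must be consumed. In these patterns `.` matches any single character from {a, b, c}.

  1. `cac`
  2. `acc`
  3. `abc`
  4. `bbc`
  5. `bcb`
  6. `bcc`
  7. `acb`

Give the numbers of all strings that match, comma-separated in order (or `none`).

1 → no match
2 → match
3 → match
4 → match
5 → match
6 → match
7 → match

2, 3, 4, 5, 6, 7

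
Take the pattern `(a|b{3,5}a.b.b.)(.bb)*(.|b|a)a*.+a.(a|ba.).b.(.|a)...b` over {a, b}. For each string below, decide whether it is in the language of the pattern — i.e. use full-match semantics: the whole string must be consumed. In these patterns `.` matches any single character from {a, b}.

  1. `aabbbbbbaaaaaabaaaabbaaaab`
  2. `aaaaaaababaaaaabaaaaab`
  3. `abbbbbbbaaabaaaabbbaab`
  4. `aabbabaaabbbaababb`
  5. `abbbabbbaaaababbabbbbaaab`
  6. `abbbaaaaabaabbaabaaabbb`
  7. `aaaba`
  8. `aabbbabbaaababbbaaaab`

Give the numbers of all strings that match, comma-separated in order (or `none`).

1 → match
2 → match
3 → no match
4 → no match
5 → no match
6 → no match
7. `aaaba` → no match — must end with `b`
8 → match

1, 2, 8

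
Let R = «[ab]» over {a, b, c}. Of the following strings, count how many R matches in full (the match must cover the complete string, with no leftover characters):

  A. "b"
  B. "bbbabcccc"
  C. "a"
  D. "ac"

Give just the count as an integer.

A → match
B → no match
C → match
D → no match
Total matched: 2

2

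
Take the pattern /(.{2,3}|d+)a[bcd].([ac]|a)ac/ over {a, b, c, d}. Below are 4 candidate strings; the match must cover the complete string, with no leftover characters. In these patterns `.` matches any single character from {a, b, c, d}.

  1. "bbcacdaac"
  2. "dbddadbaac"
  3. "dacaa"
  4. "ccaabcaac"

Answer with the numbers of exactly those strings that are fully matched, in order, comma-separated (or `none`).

1 → match
2 → no match
3 → no match — must end with "ac"
4 → match

1, 4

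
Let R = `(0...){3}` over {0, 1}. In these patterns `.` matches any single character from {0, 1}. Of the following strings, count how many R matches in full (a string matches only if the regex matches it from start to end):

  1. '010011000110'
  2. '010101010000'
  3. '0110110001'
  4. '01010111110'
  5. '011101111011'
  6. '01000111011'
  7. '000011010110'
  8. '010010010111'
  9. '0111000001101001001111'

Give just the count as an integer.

1 → no match
2 → match
3 → no match
4 → no match
5 → no match
6 → no match
7 → no match
8 → no match
9 → no match
Total matched: 1

1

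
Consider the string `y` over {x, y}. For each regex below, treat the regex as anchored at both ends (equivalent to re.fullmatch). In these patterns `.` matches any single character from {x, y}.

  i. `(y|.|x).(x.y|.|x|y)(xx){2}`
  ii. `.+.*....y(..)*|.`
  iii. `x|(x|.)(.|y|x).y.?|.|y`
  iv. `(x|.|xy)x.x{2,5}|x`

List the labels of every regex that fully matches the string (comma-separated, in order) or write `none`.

ii, iii

i → no match — must end with `xx`
ii → match
iii → match
iv → no match — must end with `x`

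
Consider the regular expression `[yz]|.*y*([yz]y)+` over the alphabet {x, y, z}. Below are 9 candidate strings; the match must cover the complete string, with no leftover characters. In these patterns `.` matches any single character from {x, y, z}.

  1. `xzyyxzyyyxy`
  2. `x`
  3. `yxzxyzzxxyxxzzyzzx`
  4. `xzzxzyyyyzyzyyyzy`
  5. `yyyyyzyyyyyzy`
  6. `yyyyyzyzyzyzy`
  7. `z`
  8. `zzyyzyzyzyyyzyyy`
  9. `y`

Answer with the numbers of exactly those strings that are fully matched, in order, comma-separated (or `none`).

1 → no match
2 → no match
3 → no match
4 → match
5 → match
6 → match
7 → match
8 → match
9 → match

4, 5, 6, 7, 8, 9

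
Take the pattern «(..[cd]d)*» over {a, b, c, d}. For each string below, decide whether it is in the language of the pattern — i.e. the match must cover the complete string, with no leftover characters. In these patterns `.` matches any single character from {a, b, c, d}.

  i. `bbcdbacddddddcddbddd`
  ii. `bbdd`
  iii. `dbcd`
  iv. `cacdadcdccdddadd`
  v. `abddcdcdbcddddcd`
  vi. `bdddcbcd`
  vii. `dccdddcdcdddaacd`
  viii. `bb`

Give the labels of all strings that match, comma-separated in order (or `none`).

i, ii, iii, iv, v, vi, vii

i → match
ii → match
iii → match
iv → match
v → match
vi → match
vii → match
viii → no match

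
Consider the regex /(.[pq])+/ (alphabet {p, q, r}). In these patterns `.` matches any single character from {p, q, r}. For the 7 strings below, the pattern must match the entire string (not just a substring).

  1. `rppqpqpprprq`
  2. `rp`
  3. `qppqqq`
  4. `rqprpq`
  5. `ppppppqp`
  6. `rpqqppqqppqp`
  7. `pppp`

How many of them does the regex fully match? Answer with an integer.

6

1 → match
2 → match
3 → match
4 → no match
5 → match
6 → match
7 → match
Total matched: 6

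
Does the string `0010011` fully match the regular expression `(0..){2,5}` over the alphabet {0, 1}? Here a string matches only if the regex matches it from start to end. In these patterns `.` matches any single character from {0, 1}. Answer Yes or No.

No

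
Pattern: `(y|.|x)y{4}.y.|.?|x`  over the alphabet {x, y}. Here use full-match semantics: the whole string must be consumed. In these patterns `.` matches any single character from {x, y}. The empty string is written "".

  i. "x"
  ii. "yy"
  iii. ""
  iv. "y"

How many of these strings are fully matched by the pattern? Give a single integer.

i → match
ii → no match
iii → match
iv → match
Total matched: 3

3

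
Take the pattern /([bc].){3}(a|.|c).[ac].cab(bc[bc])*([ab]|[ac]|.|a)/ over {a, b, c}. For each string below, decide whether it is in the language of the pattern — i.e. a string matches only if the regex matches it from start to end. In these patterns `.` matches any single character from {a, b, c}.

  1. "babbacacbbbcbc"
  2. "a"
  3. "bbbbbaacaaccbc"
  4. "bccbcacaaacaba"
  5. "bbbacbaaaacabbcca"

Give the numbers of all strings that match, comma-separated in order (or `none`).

4, 5

1 → no match
2 → no match
3 → no match
4 → match
5 → match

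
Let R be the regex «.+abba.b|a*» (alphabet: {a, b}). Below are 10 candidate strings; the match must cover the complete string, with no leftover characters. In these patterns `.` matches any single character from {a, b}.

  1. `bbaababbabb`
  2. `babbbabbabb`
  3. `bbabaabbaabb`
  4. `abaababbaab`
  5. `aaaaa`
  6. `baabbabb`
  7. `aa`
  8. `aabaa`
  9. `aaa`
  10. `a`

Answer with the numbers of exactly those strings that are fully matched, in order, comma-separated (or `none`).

1. `bbaababbabb` → match
2. `babbbabbabb` → match
3. `bbabaabbaabb` → no match
4. `abaababbaab` → match
5. `aaaaa` → match
6. `baabbabb` → match
7. `aa` → match
8. `aabaa` → no match
9. `aaa` → match
10. `a` → match

1, 2, 4, 5, 6, 7, 9, 10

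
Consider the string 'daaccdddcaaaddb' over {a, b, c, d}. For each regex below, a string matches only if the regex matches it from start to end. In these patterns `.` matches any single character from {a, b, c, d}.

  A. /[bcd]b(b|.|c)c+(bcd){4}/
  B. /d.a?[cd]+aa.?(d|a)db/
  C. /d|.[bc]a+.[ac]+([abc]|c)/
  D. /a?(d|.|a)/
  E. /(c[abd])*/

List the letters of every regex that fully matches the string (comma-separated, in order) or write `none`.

B

A → no match — must end with 'bcd'
B → match
C → no match
D → no match
E → no match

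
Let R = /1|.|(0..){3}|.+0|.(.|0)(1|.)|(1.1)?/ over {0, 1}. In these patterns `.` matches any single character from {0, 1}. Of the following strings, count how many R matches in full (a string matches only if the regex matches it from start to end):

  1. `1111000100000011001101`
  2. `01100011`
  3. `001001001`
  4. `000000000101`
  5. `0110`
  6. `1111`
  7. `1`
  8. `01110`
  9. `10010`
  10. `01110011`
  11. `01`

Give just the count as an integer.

1 → no match
2. `01100011` → no match
3. `001001001` → match
4. `000000000101` → no match
5. `0110` → match
6. `1111` → no match
7. `1` → match
8. `01110` → match
9. `10010` → match
10. `01110011` → no match
11. `01` → no match
Total matched: 5

5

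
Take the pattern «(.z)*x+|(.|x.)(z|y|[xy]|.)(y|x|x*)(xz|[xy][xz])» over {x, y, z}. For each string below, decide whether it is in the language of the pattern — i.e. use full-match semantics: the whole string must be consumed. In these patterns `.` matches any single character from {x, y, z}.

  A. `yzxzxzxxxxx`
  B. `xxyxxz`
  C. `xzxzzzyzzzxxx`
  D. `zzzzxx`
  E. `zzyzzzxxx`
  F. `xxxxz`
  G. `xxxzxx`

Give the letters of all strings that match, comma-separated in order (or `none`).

A → match
B → match
C → match
D → match
E → match
F → match
G → no match

A, B, C, D, E, F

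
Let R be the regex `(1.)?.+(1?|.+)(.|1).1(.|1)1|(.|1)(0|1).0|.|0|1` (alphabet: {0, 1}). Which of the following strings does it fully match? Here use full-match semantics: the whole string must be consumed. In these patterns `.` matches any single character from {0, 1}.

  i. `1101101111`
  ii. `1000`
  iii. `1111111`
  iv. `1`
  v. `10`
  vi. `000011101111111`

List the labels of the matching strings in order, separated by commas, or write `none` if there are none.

i, ii, iii, iv, vi

i → match
ii → match
iii → match
iv → match
v → no match
vi → match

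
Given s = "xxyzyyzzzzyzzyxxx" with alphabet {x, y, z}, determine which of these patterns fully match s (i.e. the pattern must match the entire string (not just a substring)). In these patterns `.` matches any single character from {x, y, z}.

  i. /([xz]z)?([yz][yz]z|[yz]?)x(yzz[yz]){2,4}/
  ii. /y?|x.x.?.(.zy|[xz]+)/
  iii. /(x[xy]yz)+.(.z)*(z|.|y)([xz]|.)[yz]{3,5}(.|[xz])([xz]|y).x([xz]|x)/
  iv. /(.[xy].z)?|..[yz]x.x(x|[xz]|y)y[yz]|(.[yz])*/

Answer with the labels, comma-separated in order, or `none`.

i → no match
ii → no match
iii → match
iv → no match

iii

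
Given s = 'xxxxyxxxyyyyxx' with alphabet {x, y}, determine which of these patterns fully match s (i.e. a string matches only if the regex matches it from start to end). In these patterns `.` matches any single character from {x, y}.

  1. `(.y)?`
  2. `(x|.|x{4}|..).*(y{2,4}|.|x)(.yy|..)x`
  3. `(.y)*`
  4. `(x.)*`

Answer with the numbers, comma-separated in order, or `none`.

2

1 → no match
2 → match
3 → no match
4 → no match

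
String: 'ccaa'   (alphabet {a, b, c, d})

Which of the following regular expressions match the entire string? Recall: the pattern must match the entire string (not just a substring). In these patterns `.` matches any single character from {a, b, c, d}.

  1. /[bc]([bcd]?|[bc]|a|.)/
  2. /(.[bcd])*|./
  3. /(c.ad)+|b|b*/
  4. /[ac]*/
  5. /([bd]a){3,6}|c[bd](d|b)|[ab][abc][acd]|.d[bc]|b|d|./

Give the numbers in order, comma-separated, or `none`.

1 → no match
2 → no match
3 → no match
4 → match
5 → no match

4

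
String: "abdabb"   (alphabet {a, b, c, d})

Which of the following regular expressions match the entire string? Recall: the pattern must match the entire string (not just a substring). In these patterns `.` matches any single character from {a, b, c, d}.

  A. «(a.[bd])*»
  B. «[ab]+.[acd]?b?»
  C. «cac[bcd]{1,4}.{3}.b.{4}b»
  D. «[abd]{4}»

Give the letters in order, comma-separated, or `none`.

A

A → match
B → no match
C → no match — must start with "cac"
D → no match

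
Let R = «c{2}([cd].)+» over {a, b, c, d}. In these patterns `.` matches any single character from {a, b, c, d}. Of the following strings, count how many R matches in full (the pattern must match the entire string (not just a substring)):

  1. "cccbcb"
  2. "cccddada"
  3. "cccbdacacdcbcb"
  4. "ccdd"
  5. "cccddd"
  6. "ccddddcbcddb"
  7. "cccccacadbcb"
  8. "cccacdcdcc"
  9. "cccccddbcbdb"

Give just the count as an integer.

9

1 → match
2 → match
3 → match
4 → match
5 → match
6 → match
7 → match
8 → match
9 → match
Total matched: 9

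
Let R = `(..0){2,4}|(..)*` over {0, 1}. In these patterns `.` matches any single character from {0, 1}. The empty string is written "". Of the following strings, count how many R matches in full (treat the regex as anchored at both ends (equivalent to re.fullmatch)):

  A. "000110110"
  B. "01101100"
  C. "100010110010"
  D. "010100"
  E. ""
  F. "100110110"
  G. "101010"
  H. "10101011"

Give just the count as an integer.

8

A → match
B → match
C → match
D → match
E → match
F → match
G → match
H → match
Total matched: 8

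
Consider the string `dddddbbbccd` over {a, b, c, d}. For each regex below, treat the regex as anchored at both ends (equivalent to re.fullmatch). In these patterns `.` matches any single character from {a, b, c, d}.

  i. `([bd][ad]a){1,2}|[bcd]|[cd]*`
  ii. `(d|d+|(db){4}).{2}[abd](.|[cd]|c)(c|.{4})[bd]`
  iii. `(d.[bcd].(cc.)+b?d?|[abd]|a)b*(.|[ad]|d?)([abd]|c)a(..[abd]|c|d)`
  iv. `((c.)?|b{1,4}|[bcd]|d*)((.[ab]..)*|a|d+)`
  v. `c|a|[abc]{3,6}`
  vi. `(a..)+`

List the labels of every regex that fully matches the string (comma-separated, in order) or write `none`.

i → no match
ii → match
iii → no match
iv → no match
v → no match
vi → no match — must start with `a`

ii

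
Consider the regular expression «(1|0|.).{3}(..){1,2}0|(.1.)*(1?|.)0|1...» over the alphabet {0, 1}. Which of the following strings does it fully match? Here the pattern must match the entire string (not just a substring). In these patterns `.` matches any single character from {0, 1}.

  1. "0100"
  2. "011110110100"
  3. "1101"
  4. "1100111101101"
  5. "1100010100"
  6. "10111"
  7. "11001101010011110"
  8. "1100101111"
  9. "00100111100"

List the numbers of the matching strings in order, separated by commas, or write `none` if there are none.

1 → match
2 → no match
3 → match
4 → no match
5 → no match
6 → no match
7 → no match
8 → no match
9 → no match

1, 3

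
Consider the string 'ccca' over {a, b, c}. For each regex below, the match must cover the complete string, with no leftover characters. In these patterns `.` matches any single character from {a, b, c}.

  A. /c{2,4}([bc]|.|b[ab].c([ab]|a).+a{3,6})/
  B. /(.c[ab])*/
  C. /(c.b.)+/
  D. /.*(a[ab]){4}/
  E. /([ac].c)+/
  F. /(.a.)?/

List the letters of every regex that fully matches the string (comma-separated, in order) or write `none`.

A

A → match
B → no match
C → no match
D → no match
E → no match — must end with 'c'
F → no match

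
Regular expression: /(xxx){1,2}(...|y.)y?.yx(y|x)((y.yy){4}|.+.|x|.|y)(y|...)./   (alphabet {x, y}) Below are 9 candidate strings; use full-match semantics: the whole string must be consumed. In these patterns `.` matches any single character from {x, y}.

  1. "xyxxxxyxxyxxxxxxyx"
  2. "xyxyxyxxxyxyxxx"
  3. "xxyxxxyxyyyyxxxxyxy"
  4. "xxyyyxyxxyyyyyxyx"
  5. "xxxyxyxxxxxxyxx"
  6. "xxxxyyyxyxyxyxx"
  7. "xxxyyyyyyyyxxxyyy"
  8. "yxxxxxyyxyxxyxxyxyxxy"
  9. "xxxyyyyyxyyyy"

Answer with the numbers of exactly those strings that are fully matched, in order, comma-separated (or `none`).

9

1 → no match — must start with "xxx"
2 → no match — must start with "xxx"
3 → no match — must start with "xxx"
4 → no match — must start with "xxx"
5 → no match
6 → no match
7 → no match
8 → no match — must start with "xxx"
9 → match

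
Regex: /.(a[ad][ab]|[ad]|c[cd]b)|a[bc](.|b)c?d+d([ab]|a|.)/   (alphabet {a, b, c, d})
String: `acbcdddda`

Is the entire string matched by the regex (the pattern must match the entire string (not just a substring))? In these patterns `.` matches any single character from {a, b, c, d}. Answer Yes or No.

Yes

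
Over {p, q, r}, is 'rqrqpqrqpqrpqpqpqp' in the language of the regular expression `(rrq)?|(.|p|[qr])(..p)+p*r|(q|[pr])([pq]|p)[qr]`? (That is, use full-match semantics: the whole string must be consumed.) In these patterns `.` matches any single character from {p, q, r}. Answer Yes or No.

No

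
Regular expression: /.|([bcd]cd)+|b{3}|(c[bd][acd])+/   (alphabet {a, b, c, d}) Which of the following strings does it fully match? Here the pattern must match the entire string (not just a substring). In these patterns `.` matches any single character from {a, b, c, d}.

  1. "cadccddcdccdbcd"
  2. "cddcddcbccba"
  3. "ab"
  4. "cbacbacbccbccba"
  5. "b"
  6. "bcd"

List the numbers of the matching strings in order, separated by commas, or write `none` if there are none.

2, 4, 5, 6

1 → no match
2 → match
3 → no match
4 → match
5 → match
6 → match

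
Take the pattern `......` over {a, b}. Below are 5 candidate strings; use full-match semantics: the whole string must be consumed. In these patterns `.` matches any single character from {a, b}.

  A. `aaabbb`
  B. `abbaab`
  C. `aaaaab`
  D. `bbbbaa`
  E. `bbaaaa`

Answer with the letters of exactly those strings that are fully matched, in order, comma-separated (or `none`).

A → match
B → match
C → match
D → match
E → match

A, B, C, D, E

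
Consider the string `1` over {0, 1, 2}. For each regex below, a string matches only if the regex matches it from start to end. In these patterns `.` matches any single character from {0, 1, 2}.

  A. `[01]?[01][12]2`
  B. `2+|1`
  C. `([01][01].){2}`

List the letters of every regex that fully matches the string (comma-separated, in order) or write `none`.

B

A → no match — must end with `2`
B → match
C → no match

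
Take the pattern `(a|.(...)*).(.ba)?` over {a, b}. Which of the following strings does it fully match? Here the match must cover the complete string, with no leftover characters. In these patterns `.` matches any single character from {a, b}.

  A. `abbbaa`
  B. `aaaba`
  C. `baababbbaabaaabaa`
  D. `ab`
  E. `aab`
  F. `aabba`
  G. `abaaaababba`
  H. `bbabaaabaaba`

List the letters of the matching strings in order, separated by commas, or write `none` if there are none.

B, C, D, F, G

A → no match
B → match
C → match
D → match
E → no match
F → match
G → match
H → no match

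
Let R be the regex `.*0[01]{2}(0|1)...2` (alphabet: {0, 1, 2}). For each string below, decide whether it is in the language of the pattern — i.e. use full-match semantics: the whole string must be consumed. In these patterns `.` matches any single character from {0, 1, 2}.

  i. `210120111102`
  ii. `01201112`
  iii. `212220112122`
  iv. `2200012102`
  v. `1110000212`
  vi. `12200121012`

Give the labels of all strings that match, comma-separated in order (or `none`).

iv

i. `210120111102` → no match
ii. `01201112` → no match
iii. `212220112122` → no match
iv. `2200012102` → match
v. `1110000212` → no match
vi. `12200121012` → no match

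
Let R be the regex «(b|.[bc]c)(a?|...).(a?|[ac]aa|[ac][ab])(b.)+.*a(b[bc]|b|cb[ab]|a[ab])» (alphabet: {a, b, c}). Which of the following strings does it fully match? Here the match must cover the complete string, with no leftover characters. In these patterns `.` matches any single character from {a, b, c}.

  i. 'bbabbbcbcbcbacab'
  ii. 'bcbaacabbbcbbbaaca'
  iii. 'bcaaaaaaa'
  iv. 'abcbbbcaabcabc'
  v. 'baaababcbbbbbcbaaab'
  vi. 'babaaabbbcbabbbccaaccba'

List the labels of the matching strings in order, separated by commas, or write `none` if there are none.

i, iv, v

i → match
ii → no match
iii → no match
iv → match
v → match
vi → no match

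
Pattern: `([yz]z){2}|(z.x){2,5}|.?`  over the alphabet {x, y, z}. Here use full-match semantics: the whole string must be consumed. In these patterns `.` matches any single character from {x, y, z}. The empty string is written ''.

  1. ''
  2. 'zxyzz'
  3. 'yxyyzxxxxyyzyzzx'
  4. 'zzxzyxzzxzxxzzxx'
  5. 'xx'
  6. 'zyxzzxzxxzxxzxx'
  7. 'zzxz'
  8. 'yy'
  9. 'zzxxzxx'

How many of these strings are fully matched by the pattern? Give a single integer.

1 → match
2 → no match
3 → no match
4 → no match
5 → no match
6 → match
7 → no match
8 → no match
9 → no match
Total matched: 2

2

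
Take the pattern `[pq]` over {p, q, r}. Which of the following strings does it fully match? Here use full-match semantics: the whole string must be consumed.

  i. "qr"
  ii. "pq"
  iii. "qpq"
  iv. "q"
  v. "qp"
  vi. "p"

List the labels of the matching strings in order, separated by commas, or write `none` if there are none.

iv, vi

i → no match
ii → no match
iii → no match
iv → match
v → no match
vi → match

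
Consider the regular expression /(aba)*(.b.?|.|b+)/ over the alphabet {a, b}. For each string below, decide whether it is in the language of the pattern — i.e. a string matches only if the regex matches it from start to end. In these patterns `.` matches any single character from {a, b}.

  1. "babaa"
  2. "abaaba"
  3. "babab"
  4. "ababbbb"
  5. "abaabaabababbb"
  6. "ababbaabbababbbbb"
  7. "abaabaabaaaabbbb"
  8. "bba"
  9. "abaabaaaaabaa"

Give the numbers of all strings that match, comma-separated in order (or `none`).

2, 4, 8

1 → no match
2 → match
3 → no match
4 → match
5 → no match
6 → no match
7 → no match
8 → match
9 → no match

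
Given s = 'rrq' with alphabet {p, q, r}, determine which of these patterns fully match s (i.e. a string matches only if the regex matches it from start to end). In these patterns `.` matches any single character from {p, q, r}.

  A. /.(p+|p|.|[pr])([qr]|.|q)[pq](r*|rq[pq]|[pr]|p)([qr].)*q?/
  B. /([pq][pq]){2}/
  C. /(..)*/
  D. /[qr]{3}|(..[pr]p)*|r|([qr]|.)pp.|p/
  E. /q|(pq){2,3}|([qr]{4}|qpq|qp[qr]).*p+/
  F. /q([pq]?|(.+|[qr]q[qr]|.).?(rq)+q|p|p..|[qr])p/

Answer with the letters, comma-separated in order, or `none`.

D

A → no match
B → no match
C → no match
D → match
E → no match
F → no match — must start with 'q'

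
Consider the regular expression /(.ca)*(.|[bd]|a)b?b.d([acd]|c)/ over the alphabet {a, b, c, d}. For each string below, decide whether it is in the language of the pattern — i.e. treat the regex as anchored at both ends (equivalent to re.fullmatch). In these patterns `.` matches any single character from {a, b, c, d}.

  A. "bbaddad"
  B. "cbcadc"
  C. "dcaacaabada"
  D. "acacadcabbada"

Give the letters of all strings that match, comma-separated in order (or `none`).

C

A → no match
B → no match
C → match
D → no match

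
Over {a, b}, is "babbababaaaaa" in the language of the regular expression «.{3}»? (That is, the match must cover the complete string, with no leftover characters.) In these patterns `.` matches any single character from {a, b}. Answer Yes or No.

No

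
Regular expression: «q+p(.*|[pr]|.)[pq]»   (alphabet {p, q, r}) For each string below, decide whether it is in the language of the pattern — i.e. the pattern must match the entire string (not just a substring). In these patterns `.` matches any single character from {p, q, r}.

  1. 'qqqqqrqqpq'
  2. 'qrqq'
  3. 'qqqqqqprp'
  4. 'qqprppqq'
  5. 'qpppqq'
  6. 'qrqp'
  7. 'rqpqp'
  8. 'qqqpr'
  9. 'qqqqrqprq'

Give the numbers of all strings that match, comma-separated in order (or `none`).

1. 'qqqqqrqqpq' → no match
2. 'qrqq' → no match
3. 'qqqqqqprp' → match
4. 'qqprppqq' → match
5. 'qpppqq' → match
6. 'qrqp' → no match
7. 'rqpqp' → no match — must start with 'q'
8. 'qqqpr' → no match
9. 'qqqqrqprq' → no match

3, 4, 5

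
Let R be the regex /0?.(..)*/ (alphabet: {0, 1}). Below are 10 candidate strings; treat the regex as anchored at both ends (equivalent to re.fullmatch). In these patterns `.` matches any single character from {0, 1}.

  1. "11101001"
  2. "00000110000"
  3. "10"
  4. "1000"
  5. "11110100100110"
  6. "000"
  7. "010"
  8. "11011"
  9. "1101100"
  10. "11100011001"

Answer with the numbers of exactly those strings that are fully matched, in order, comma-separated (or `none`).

1 → no match
2 → match
3 → no match
4 → no match
5 → no match
6 → match
7 → match
8 → match
9 → match
10 → match

2, 6, 7, 8, 9, 10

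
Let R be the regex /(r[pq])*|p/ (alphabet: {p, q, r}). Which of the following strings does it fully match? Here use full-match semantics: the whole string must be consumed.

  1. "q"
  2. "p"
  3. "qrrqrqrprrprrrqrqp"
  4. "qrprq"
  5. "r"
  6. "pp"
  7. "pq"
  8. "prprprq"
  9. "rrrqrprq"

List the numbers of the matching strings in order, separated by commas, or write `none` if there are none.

1 → no match
2 → match
3 → no match
4 → no match
5 → no match
6 → no match
7 → no match
8 → no match
9 → no match

2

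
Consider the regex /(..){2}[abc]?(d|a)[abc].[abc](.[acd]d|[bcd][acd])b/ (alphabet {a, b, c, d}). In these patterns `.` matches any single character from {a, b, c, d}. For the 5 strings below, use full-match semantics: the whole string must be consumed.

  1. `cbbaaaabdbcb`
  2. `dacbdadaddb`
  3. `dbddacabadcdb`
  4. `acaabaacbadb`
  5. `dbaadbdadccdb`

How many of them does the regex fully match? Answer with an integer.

1

1 → no match
2 → match
3 → no match
4 → no match
5 → no match
Total matched: 1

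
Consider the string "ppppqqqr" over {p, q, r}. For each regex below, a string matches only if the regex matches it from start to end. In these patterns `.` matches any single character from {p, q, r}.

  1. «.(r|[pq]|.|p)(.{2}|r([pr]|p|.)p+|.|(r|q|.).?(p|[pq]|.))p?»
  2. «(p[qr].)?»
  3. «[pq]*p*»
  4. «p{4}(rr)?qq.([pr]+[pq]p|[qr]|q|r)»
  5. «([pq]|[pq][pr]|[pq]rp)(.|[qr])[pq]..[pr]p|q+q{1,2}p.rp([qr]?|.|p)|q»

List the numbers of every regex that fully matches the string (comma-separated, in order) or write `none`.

4

1 → no match
2 → no match
3 → no match
4 → match
5 → no match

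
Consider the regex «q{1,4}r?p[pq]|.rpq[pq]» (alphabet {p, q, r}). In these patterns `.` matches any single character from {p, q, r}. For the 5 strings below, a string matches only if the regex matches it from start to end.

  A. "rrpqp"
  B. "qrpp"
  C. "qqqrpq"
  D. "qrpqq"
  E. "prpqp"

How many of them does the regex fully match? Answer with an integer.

A → match
B → match
C → match
D → match
E → match
Total matched: 5

5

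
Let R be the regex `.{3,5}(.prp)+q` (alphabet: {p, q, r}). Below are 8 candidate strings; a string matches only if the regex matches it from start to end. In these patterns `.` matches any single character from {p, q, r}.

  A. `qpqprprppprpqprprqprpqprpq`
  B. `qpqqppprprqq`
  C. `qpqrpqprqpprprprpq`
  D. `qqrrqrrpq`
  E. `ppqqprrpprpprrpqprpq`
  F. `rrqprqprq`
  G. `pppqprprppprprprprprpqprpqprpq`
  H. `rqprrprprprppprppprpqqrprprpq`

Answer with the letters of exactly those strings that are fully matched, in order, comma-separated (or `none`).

G

A → no match
B → no match — must end with `prpq`
C → no match
D → no match — must end with `prpq`
E → no match
F → no match — must end with `prpq`
G → match
H → no match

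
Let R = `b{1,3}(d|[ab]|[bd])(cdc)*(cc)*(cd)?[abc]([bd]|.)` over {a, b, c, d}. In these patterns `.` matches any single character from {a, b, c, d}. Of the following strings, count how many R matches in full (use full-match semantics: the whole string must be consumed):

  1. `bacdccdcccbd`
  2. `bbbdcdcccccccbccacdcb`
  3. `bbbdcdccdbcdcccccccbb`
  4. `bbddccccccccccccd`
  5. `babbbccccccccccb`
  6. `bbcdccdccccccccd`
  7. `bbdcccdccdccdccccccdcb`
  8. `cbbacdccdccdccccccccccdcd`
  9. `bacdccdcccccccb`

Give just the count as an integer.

1 → match
2 → no match
3 → no match
4 → no match
5 → no match
6 → match
7 → no match
8 → no match — must start with `b`
9 → no match
Total matched: 2

2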